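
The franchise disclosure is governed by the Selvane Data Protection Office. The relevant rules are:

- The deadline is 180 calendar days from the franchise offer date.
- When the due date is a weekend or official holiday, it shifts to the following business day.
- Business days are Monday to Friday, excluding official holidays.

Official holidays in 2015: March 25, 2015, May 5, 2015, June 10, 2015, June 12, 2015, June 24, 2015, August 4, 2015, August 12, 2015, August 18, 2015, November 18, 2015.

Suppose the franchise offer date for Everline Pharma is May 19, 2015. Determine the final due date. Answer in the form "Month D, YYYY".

Adding 180 calendar days to May 19, 2015 gives November 15, 2015.
Because November 15, 2015 is a Sunday, the deadline becomes November 16, 2015 (Monday).
Final deadline: November 16, 2015.

November 16, 2015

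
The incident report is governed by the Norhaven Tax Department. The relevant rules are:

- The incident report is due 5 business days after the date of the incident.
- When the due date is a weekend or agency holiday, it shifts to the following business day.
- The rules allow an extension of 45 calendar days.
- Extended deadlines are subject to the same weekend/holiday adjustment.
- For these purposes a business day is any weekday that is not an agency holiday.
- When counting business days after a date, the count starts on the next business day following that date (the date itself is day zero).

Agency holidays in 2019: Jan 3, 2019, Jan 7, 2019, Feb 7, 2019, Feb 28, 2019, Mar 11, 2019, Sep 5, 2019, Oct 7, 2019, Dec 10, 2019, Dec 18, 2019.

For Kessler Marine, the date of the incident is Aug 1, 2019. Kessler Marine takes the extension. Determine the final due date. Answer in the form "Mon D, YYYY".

5 business days after Aug 1, 2019, excluding weekends and holidays, is Aug 8, 2019.
Aug 8, 2019 is a Thursday and not a listed holiday, so it stands.
With the 45-day extension, Aug 8, 2019 becomes Sep 22, 2019.
Sep 22, 2019 is a Sunday, so it moves to the next business day, Sep 23, 2019 (Monday).
Deadline: Sep 23, 2019.

Sep 23, 2019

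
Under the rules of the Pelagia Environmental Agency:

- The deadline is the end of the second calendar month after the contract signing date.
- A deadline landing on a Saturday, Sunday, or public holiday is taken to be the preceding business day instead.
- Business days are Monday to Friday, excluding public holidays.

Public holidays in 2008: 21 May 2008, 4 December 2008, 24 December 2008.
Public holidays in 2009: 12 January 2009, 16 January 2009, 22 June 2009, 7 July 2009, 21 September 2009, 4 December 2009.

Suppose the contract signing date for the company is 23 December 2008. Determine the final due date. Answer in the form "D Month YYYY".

27 February 2009

2 months after 23 December 2008 is February 2009; that month ends on 28 February 2009.
Because 28 February 2009 is a Saturday, the deadline becomes 27 February 2009 (Friday).
So the filing is due 27 February 2009.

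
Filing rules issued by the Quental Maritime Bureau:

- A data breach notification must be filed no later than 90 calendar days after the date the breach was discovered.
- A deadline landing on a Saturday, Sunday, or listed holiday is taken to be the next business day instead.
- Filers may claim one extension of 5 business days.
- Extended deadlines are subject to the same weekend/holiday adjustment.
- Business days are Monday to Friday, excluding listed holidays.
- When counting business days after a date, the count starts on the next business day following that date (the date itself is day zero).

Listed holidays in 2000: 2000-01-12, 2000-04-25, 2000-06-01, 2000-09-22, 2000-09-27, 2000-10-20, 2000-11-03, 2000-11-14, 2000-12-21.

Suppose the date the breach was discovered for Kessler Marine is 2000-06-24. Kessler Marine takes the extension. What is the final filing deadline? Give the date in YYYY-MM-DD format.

From 2000-06-24, 90 calendar days later is 2000-09-22.
2000-09-22 is a listed holiday, so it moves to the next business day, 2000-09-25 (Monday).
The 5-business-day extension runs from 2000-09-25 to 2000-10-03.
2000-10-03 (Tuesday) is already a business day.
So the filing is due 2000-10-03.

2000-10-03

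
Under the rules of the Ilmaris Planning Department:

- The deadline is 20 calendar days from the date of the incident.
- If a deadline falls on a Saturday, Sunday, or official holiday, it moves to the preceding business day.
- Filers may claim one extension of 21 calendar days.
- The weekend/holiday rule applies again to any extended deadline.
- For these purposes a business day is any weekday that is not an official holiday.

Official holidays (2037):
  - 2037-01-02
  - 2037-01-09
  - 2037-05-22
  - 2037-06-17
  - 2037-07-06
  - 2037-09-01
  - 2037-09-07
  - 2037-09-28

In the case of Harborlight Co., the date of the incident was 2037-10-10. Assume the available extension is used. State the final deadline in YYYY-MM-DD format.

2037-11-20

Trigger date 2037-10-10 + 20 calendar days = 2037-10-30.
Since 2037-10-30 is a Friday and not a holiday, the date is unchanged.
The 21-calendar-day extension moves the deadline from 2037-10-30 to 2037-11-20.
2037-11-20 (Friday) is already a business day.
The final due date is 2037-11-20.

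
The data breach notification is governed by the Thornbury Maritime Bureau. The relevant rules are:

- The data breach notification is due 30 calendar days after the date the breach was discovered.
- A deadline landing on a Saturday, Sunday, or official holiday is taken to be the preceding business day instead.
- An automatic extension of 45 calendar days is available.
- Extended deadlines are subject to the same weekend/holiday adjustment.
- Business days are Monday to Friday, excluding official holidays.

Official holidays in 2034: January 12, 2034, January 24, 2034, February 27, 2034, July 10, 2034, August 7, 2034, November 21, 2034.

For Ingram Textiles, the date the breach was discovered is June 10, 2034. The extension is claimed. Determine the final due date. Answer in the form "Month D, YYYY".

August 21, 2034

Trigger date June 10, 2034 + 30 calendar days = July 10, 2034.
July 10, 2034 falls on a listed holiday. Rolling to the preceding business day gives July 7, 2034, a Friday.
Applying the 45-calendar-day extension: July 7, 2034 + 45 days = August 21, 2034.
August 21, 2034 is a Monday and not a listed holiday, so it stands.
Deadline: August 21, 2034.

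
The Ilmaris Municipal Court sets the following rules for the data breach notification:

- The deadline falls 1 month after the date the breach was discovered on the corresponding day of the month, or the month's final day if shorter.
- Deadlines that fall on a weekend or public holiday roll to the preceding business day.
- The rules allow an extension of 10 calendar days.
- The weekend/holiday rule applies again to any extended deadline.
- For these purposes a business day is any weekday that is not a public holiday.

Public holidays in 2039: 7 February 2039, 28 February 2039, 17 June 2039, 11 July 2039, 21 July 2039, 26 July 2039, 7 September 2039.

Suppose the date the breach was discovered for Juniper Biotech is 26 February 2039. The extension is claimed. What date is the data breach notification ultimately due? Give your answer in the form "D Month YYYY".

1 month from 26 February 2039 is 26 March 2039.
26 March 2039 falls on a Saturday. Rolling to the preceding business day gives 25 March 2039, a Friday.
Add the 10 calendar-day extension to 25 March 2039: 4 April 2039.
4 April 2039 is a Monday and not a listed holiday, so it stands.
Deadline: 4 April 2039.

4 April 2039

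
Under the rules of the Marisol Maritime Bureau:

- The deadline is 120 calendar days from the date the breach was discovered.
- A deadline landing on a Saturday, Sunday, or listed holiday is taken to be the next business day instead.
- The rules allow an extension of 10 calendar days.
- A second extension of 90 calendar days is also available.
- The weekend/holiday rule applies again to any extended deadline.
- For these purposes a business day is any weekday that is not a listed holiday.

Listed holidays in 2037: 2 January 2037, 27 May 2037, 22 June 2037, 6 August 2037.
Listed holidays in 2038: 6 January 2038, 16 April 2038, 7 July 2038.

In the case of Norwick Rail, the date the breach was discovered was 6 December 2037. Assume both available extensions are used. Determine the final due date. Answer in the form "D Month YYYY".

14 July 2038

Trigger date 6 December 2037 + 120 calendar days = 5 April 2038.
Since 5 April 2038 is a Monday and not a holiday, the date is unchanged.
Add the 10 calendar-day extension to 5 April 2038: 15 April 2038.
15 April 2038 is a Thursday and not a listed holiday, so it stands.
Add the 90 calendar-day extension to 15 April 2038: 14 July 2038.
14 July 2038 is a Wednesday and not a listed holiday, so it stands.
Final deadline: 14 July 2038.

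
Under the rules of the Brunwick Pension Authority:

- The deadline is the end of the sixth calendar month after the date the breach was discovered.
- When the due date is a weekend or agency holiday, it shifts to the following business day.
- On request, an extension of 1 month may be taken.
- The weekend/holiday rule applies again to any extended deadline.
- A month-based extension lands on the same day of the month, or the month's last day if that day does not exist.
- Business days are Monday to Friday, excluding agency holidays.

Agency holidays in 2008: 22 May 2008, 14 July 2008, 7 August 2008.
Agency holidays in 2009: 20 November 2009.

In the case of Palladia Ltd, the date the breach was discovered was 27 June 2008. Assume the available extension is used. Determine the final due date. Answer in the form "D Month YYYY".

6 months after 27 June 2008 falls in December 2008; the last day of that month is 31 December 2008.
31 December 2008 (Wednesday) is already a business day.
Add 1 month to 31 December 2008: 31 January 2009.
31 January 2009 is a Saturday, so it moves to the next business day, 2 February 2009 (Monday).
So the filing is due 2 February 2009.

2 February 2009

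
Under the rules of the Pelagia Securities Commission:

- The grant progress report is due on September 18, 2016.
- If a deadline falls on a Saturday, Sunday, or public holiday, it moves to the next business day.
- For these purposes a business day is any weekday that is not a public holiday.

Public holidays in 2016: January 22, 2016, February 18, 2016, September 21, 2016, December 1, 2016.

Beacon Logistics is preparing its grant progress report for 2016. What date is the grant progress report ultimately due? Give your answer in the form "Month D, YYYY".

September 19, 2016

The statutory due date is September 18, 2016.
September 18, 2016 is a Sunday, so it moves to the next business day, September 19, 2016 (Monday).
The final due date is September 19, 2016.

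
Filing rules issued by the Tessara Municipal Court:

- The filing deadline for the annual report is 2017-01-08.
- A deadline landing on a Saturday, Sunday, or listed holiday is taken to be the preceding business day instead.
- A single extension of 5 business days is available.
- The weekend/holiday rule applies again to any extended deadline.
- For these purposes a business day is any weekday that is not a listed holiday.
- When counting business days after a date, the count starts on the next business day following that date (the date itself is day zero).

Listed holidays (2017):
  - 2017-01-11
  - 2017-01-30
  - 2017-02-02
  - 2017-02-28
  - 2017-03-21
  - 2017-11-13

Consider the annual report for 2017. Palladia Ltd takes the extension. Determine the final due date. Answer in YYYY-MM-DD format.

Start from the fixed due date, 2017-01-08.
2017-01-08 falls on a Sunday. Rolling to the preceding business day gives 2017-01-06, a Friday.
Counting 5 further business days from 2017-01-06 reaches 2017-01-16.
2017-01-16 (Monday) is already a business day.
So the filing is due 2017-01-16.

2017-01-16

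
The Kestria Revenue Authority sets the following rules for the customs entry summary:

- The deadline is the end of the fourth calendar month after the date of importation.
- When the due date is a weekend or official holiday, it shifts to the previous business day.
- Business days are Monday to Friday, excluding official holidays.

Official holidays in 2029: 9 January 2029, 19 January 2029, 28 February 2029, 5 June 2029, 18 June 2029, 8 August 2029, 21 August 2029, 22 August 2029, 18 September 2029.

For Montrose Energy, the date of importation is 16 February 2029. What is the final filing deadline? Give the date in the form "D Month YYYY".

29 June 2029

4 months after 16 February 2029 falls in June 2029; the last day of that month is 30 June 2029.
30 June 2029 falls on a Saturday. Rolling to the preceding business day gives 29 June 2029, a Friday.
The final due date is 29 June 2029.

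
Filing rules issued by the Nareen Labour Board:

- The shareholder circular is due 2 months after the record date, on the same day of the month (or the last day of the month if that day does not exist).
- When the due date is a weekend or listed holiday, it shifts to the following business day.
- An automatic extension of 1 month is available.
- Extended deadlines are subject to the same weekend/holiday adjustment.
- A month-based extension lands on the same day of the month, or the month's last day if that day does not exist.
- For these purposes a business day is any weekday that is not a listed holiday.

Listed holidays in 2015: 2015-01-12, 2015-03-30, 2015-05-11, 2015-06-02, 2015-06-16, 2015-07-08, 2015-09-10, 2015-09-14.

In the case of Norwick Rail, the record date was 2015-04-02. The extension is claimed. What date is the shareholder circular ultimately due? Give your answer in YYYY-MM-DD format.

2015-07-03

2 months from 2015-04-02 is 2015-06-02.
2015-06-02 is a listed holiday; the next business day is 2015-06-03 (Wednesday).
The 1 month extension carries 2015-06-03 to 2015-07-03.
2015-07-03 is a Friday and not a listed holiday, so it stands.
Final deadline: 2015-07-03.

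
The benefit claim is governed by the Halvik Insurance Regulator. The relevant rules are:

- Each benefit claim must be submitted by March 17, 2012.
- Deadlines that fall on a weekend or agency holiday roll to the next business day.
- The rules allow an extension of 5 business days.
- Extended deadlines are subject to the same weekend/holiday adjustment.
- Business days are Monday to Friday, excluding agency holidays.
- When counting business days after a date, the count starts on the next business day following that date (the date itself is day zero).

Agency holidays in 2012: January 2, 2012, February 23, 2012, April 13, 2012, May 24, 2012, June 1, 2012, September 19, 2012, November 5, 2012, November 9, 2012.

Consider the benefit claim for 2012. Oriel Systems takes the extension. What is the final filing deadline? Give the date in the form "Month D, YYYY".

March 26, 2012

Start from the fixed due date, March 17, 2012.
March 17, 2012 falls on a Saturday. Rolling to the next business day gives March 19, 2012, a Monday.
The 5-business-day extension runs from March 19, 2012 to March 26, 2012.
March 26, 2012 is a Monday and not a listed holiday, so it stands.
Final deadline: March 26, 2012.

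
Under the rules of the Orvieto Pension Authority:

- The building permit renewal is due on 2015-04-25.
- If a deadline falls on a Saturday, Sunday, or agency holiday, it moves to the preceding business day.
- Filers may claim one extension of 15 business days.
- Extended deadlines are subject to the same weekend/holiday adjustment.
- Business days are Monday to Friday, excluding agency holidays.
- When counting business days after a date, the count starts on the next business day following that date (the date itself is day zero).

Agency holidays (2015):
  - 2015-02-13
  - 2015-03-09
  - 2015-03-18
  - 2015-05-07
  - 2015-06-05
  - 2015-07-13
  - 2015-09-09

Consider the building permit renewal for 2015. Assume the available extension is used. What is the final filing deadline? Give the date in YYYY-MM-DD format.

2015-05-18

The statutory due date is 2015-04-25.
2015-04-25 is a Saturday; the preceding business day is 2015-04-24 (Friday).
Counting 15 further business days from 2015-04-24 reaches 2015-05-18.
2015-05-18 (Monday) is already a business day.
Final deadline: 2015-05-18.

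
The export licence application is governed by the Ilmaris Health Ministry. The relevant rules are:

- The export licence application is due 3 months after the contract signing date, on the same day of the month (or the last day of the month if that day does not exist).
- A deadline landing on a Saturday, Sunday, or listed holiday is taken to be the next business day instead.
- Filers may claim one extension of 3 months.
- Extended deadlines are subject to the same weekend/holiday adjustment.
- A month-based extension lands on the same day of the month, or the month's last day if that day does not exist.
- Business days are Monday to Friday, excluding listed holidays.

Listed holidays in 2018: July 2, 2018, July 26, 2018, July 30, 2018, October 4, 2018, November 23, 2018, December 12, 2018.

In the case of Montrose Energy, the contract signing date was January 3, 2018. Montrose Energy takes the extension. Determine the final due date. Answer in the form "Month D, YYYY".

3 months from January 3, 2018 is April 3, 2018.
Since April 3, 2018 is a Tuesday and not a holiday, the date is unchanged.
The 3 months extension carries April 3, 2018 to July 3, 2018.
July 3, 2018 is a Tuesday and not a listed holiday, so it stands.
Deadline: July 3, 2018.

July 3, 2018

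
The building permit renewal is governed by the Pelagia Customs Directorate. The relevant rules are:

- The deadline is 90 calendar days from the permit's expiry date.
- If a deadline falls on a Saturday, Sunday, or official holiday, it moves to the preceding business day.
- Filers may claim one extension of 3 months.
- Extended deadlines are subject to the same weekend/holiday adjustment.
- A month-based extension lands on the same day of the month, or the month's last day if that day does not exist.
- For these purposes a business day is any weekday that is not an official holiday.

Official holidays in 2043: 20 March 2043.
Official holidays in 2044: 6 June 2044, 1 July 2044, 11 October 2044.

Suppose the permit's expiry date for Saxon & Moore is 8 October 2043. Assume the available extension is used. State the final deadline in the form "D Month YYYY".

Adding 90 calendar days to 8 October 2043 gives 6 January 2044.
6 January 2044 is a Wednesday and not a listed holiday, so it stands.
Add 3 months to 6 January 2044: 6 April 2044.
6 April 2044 is a Wednesday and not a listed holiday, so it stands.
Final deadline: 6 April 2044.

6 April 2044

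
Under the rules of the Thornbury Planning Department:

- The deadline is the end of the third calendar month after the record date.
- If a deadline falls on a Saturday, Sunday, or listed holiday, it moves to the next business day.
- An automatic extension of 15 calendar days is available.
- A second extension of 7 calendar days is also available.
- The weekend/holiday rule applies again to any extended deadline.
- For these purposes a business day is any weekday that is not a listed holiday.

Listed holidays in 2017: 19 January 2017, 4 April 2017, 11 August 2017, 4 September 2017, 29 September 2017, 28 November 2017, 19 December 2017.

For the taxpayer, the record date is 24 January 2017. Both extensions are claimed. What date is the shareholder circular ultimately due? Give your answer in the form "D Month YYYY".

3 months after 24 January 2017 falls in April 2017; the last day of that month is 30 April 2017.
30 April 2017 is a Sunday, so it moves to the next business day, 1 May 2017 (Monday).
Applying the 15-calendar-day extension: 1 May 2017 + 15 days = 16 May 2017.
16 May 2017 (Tuesday) is already a business day.
With the 7-day extension, 16 May 2017 becomes 23 May 2017.
23 May 2017 (Tuesday) is already a business day.
Final deadline: 23 May 2017.

23 May 2017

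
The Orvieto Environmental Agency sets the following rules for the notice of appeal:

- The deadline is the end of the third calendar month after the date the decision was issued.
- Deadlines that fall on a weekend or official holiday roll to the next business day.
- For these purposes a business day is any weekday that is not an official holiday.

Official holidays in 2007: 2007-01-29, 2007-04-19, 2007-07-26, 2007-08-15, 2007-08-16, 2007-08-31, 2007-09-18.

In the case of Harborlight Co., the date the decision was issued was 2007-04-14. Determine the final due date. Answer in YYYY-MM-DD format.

3 months after 2007-04-14 falls in July 2007; the last day of that month is 2007-07-31.
2007-07-31 falls on a Tuesday, which is a business day, so no adjustment is needed.
Final deadline: 2007-07-31.

2007-07-31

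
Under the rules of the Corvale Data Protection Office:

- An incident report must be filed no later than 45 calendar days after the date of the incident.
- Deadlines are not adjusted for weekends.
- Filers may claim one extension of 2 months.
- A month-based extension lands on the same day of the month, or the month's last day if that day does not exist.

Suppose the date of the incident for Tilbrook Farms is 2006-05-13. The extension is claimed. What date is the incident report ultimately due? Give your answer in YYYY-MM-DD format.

From 2006-05-13, 45 calendar days later is 2006-06-27.
2006-06-27 is a Tuesday; no weekend or holiday adjustment applies.
Applying the 2 months extension: 2 months after 2006-06-27 is 2006-08-27.
2006-08-27 is a Sunday; no weekend or holiday adjustment applies.
So the filing is due 2006-08-27.

2006-08-27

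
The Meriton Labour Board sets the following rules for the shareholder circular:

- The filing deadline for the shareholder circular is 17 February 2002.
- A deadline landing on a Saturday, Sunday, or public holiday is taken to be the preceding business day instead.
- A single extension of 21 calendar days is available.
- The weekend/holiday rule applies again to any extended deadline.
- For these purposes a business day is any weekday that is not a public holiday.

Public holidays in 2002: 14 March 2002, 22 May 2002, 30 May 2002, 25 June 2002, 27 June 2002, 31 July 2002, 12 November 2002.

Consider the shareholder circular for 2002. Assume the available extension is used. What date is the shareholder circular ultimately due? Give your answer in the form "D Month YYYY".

The statutory due date is 17 February 2002.
Because 17 February 2002 is a Sunday, the deadline becomes 15 February 2002 (Friday).
Applying the 21-calendar-day extension: 15 February 2002 + 21 days = 8 March 2002.
8 March 2002 (Friday) is already a business day.
Deadline: 8 March 2002.

8 March 2002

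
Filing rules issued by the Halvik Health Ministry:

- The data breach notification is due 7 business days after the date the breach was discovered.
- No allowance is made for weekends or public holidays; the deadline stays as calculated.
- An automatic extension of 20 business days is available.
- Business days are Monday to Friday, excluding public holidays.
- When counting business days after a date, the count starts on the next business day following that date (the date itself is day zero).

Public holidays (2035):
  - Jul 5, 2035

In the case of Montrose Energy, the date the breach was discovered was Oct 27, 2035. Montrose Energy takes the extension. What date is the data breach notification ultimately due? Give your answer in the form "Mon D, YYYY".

Dec 4, 2035

Starting the day after Oct 27, 2035 and counting 7 business days lands on Nov 6, 2035.
No adjustment is made for weekends or holidays, so Nov 6, 2035 stands.
The 20-business-day extension runs from Nov 6, 2035 to Dec 4, 2035.
Dec 4, 2035 falls on a Tuesday. The rules make no weekend/holiday allowance, so it remains Dec 4, 2035.
The final due date is Dec 4, 2035.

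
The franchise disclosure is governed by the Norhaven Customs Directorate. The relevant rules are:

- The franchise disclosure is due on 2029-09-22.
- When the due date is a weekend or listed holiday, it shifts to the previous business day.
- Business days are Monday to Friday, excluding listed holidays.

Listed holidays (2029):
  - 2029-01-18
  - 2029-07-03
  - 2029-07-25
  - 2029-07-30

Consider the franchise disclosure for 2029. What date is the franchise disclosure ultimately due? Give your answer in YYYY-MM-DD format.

2029-09-21

Start from the fixed due date, 2029-09-22.
2029-09-22 falls on a Saturday. Rolling to the preceding business day gives 2029-09-21, a Friday.
Deadline: 2029-09-21.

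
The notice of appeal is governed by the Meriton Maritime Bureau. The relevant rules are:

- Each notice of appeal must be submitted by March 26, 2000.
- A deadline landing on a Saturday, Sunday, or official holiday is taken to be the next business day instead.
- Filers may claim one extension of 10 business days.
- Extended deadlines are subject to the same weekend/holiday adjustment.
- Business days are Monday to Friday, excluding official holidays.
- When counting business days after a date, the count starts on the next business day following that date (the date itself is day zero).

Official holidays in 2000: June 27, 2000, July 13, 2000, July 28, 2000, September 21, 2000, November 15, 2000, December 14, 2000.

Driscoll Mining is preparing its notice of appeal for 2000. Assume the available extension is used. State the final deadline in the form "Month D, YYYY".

The statutory due date is March 26, 2000.
March 26, 2000 falls on a Sunday. Rolling to the next business day gives March 27, 2000, a Monday.
The 10-business-day extension runs from March 27, 2000 to April 10, 2000.
Since April 10, 2000 is a Monday and not a holiday, the date is unchanged.
Final deadline: April 10, 2000.

April 10, 2000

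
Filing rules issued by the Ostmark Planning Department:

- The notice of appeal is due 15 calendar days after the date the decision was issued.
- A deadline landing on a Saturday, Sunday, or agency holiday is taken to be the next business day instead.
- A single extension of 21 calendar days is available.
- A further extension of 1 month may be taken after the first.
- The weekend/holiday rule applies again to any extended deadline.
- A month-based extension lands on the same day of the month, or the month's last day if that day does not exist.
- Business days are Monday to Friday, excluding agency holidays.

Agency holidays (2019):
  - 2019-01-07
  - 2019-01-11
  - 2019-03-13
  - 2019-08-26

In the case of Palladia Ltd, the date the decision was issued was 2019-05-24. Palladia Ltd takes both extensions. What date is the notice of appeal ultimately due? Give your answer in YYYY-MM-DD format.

From 2019-05-24, 15 calendar days later is 2019-06-08.
2019-06-08 is a Saturday, so it moves to the next business day, 2019-06-10 (Monday).
With the 21-day extension, 2019-06-10 becomes 2019-07-01.
2019-07-01 falls on a Monday, which is a business day, so no adjustment is needed.
Add 1 month to 2019-07-01: 2019-08-01.
Since 2019-08-01 is a Thursday and not a holiday, the date is unchanged.
Deadline: 2019-08-01.

2019-08-01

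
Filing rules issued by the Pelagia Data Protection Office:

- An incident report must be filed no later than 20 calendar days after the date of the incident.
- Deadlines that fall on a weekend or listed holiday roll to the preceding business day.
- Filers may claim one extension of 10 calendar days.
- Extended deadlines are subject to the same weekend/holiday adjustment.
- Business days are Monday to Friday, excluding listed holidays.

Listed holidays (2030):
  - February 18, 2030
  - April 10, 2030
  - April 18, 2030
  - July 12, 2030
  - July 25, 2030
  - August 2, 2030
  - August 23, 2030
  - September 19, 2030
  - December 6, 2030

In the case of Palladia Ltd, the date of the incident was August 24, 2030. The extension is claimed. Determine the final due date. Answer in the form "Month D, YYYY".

September 23, 2030

20 calendar days after August 24, 2030 is September 13, 2030.
Since September 13, 2030 is a Friday and not a holiday, the date is unchanged.
With the 10-day extension, September 13, 2030 becomes September 23, 2030.
September 23, 2030 (Monday) is already a business day.
Deadline: September 23, 2030.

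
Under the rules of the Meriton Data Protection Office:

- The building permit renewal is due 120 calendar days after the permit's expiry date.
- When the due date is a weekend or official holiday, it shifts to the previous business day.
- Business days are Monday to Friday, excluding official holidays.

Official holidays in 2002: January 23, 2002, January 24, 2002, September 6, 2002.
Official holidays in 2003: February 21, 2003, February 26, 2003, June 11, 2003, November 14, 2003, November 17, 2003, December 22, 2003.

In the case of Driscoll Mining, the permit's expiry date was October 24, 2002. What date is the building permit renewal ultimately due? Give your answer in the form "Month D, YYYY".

120 calendar days after October 24, 2002 is February 21, 2003.
February 21, 2003 is a listed holiday; the preceding business day is February 20, 2003 (Thursday).
Final deadline: February 20, 2003.

February 20, 2003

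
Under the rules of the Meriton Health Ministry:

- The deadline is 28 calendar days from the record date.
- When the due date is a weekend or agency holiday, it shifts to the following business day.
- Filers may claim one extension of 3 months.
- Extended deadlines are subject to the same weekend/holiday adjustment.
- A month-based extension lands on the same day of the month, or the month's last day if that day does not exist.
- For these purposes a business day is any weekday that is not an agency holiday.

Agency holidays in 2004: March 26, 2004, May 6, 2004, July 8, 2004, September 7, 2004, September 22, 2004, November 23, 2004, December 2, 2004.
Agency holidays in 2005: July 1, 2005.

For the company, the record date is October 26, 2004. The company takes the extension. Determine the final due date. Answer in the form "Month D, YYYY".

28 calendar days after October 26, 2004 is November 23, 2004.
November 23, 2004 is a listed holiday; the next business day is November 24, 2004 (Wednesday).
Add 3 months to November 24, 2004: February 24, 2005.
Since February 24, 2005 is a Thursday and not a holiday, the date is unchanged.
Final deadline: February 24, 2005.

February 24, 2005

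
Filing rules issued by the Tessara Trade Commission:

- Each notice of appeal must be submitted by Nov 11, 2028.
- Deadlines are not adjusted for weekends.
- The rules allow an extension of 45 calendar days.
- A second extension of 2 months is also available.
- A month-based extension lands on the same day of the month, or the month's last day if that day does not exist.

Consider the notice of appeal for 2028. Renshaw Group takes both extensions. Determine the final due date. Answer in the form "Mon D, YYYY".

Start from the fixed due date, Nov 11, 2028.
Nov 11, 2028 is a Saturday; no weekend or holiday adjustment applies.
Applying the 45-calendar-day extension: Nov 11, 2028 + 45 days = Dec 26, 2028.
Dec 26, 2028 falls on a Tuesday. The rules make no weekend/holiday allowance, so it remains Dec 26, 2028.
Applying the 2 months extension: 2 months after Dec 26, 2028 is Feb 26, 2029.
Feb 26, 2029 is a Monday; no weekend or holiday adjustment applies.
Deadline: Feb 26, 2029.

Feb 26, 2029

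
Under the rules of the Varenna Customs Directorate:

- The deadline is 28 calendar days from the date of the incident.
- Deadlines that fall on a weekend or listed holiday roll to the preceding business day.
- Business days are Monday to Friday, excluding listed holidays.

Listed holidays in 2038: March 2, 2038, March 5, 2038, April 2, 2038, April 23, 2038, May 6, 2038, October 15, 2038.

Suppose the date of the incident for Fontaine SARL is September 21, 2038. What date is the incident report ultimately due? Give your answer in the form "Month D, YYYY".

October 19, 2038

Trigger date September 21, 2038 + 28 calendar days = October 19, 2038.
October 19, 2038 (Tuesday) is already a business day.
So the filing is due October 19, 2038.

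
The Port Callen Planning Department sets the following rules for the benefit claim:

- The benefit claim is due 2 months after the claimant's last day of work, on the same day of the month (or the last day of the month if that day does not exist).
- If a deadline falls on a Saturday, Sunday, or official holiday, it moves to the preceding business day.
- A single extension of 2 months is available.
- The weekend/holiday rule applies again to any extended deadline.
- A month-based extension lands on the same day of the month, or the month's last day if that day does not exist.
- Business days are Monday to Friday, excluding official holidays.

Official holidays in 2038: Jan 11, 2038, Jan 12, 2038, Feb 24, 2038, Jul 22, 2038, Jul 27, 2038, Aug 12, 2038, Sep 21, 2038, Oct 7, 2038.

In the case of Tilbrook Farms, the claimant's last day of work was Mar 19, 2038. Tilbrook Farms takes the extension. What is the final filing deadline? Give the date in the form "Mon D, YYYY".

2 months from Mar 19, 2038 is May 19, 2038.
May 19, 2038 falls on a Wednesday, which is a business day, so no adjustment is needed.
The 2 months extension carries May 19, 2038 to Jul 19, 2038.
Jul 19, 2038 is a Monday and not a listed holiday, so it stands.
Final deadline: Jul 19, 2038.

Jul 19, 2038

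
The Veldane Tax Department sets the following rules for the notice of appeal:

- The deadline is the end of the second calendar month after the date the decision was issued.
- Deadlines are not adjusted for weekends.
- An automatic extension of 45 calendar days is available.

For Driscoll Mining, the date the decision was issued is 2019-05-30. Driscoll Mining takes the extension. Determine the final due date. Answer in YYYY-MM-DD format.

2019-09-14

2 months after 2019-05-30 is July 2019; that month ends on 2019-07-31.
2019-07-31 falls on a Wednesday. The rules make no weekend/holiday allowance, so it remains 2019-07-31.
Applying the 45-calendar-day extension: 2019-07-31 + 45 days = 2019-09-14.
2019-09-14 falls on a Saturday. The rules make no weekend/holiday allowance, so it remains 2019-09-14.
Deadline: 2019-09-14.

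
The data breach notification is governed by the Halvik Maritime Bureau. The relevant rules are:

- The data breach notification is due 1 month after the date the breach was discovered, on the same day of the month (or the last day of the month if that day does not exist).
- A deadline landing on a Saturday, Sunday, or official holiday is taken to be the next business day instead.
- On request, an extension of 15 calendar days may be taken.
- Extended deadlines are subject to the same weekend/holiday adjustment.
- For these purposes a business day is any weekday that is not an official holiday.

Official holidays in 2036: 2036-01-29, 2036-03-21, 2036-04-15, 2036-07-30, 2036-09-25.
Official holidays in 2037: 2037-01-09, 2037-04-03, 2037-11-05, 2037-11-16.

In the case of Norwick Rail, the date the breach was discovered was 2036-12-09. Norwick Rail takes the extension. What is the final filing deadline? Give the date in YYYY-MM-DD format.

2037-01-27

1 month from 2036-12-09 is 2037-01-09.
2037-01-09 falls on a listed holiday. Rolling to the next business day gives 2037-01-12, a Monday.
Applying the 15-calendar-day extension: 2037-01-12 + 15 days = 2037-01-27.
2037-01-27 falls on a Tuesday, which is a business day, so no adjustment is needed.
The final due date is 2037-01-27.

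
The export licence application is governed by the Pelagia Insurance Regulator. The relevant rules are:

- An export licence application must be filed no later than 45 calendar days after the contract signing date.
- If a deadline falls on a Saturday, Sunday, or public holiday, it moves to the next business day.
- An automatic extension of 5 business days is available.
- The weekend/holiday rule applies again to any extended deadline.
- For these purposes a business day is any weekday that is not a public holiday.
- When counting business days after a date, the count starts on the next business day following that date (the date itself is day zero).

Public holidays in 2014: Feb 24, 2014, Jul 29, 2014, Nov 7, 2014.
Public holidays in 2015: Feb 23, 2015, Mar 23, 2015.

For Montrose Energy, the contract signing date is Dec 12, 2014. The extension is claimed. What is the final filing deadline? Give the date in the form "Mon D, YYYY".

From Dec 12, 2014, 45 calendar days later is Jan 26, 2015.
Since Jan 26, 2015 is a Monday and not a holiday, the date is unchanged.
Applying the 5-business-day extension: 5 business days after Jan 26, 2015 is Feb 2, 2015.
Since Feb 2, 2015 is a Monday and not a holiday, the date is unchanged.
Deadline: Feb 2, 2015.

Feb 2, 2015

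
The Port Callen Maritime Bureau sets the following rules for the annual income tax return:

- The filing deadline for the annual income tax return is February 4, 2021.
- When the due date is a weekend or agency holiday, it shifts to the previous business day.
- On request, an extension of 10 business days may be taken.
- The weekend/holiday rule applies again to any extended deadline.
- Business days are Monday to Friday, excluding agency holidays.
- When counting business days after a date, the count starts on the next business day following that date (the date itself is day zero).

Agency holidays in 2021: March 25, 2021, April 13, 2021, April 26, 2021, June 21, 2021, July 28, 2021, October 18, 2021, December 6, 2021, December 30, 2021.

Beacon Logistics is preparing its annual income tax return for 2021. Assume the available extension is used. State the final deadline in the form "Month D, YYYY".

Start from the fixed due date, February 4, 2021.
February 4, 2021 (Thursday) is already a business day.
The 10-business-day extension runs from February 4, 2021 to February 18, 2021.
Since February 18, 2021 is a Thursday and not a holiday, the date is unchanged.
Final deadline: February 18, 2021.

February 18, 2021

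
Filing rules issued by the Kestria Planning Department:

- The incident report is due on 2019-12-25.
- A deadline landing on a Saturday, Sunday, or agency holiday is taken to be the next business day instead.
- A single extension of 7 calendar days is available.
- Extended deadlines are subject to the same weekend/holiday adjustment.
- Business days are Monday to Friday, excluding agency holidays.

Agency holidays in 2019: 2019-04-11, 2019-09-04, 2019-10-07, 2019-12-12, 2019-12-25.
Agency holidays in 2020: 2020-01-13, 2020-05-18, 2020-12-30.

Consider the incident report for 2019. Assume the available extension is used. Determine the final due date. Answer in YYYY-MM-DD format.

Start from the fixed due date, 2019-12-25.
Because 2019-12-25 is a listed holiday, the deadline becomes 2019-12-26 (Thursday).
Add the 7 calendar-day extension to 2019-12-26: 2020-01-02.
2020-01-02 falls on a Thursday, which is a business day, so no adjustment is needed.
So the filing is due 2020-01-02.

2020-01-02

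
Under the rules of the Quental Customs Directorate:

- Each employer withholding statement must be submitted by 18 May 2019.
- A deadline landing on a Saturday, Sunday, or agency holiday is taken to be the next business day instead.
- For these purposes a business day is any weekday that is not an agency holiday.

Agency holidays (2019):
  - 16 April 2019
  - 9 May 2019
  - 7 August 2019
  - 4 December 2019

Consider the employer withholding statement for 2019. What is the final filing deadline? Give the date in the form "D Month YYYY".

The statutory due date is 18 May 2019.
18 May 2019 is a Saturday; the next business day is 20 May 2019 (Monday).
So the filing is due 20 May 2019.

20 May 2019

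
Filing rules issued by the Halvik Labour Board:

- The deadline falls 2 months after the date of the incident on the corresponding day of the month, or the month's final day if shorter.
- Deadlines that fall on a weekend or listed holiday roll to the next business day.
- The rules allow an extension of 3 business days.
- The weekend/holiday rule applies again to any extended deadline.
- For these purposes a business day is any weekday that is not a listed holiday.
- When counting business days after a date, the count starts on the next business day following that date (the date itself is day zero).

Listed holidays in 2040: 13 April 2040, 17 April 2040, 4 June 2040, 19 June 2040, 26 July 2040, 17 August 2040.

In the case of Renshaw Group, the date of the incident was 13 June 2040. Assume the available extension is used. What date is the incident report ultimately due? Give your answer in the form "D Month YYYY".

16 August 2040

2 months from 13 June 2040 is 13 August 2040.
13 August 2040 is a Monday and not a listed holiday, so it stands.
Counting 3 further business days from 13 August 2040 reaches 16 August 2040.
16 August 2040 (Thursday) is already a business day.
Deadline: 16 August 2040.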